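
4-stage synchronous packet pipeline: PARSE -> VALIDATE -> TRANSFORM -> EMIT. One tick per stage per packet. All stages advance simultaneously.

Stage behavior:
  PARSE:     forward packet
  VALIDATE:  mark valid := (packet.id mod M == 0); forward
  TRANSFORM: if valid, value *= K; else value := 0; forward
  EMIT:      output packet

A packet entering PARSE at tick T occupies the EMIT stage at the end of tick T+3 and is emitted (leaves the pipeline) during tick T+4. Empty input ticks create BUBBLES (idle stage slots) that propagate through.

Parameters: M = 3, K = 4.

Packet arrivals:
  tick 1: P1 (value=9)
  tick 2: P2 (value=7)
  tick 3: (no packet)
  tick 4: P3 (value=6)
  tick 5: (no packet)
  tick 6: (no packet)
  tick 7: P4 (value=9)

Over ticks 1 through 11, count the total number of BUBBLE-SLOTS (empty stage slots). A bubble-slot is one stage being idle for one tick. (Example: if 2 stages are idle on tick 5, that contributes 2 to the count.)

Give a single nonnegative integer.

Tick 1: [PARSE:P1(v=9,ok=F), VALIDATE:-, TRANSFORM:-, EMIT:-] out:-; bubbles=3
Tick 2: [PARSE:P2(v=7,ok=F), VALIDATE:P1(v=9,ok=F), TRANSFORM:-, EMIT:-] out:-; bubbles=2
Tick 3: [PARSE:-, VALIDATE:P2(v=7,ok=F), TRANSFORM:P1(v=0,ok=F), EMIT:-] out:-; bubbles=2
Tick 4: [PARSE:P3(v=6,ok=F), VALIDATE:-, TRANSFORM:P2(v=0,ok=F), EMIT:P1(v=0,ok=F)] out:-; bubbles=1
Tick 5: [PARSE:-, VALIDATE:P3(v=6,ok=T), TRANSFORM:-, EMIT:P2(v=0,ok=F)] out:P1(v=0); bubbles=2
Tick 6: [PARSE:-, VALIDATE:-, TRANSFORM:P3(v=24,ok=T), EMIT:-] out:P2(v=0); bubbles=3
Tick 7: [PARSE:P4(v=9,ok=F), VALIDATE:-, TRANSFORM:-, EMIT:P3(v=24,ok=T)] out:-; bubbles=2
Tick 8: [PARSE:-, VALIDATE:P4(v=9,ok=F), TRANSFORM:-, EMIT:-] out:P3(v=24); bubbles=3
Tick 9: [PARSE:-, VALIDATE:-, TRANSFORM:P4(v=0,ok=F), EMIT:-] out:-; bubbles=3
Tick 10: [PARSE:-, VALIDATE:-, TRANSFORM:-, EMIT:P4(v=0,ok=F)] out:-; bubbles=3
Tick 11: [PARSE:-, VALIDATE:-, TRANSFORM:-, EMIT:-] out:P4(v=0); bubbles=4
Total bubble-slots: 28

Answer: 28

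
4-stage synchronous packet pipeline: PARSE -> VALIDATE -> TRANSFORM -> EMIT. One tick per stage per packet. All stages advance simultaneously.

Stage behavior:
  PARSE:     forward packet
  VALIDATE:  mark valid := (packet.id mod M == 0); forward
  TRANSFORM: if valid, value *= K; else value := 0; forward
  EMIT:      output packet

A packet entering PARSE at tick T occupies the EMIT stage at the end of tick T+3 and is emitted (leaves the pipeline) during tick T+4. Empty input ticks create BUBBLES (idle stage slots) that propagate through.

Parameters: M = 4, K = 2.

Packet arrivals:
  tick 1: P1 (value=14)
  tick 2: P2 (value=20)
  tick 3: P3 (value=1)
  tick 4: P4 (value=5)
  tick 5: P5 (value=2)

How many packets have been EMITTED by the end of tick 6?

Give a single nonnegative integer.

Answer: 2

Derivation:
Tick 1: [PARSE:P1(v=14,ok=F), VALIDATE:-, TRANSFORM:-, EMIT:-] out:-; in:P1
Tick 2: [PARSE:P2(v=20,ok=F), VALIDATE:P1(v=14,ok=F), TRANSFORM:-, EMIT:-] out:-; in:P2
Tick 3: [PARSE:P3(v=1,ok=F), VALIDATE:P2(v=20,ok=F), TRANSFORM:P1(v=0,ok=F), EMIT:-] out:-; in:P3
Tick 4: [PARSE:P4(v=5,ok=F), VALIDATE:P3(v=1,ok=F), TRANSFORM:P2(v=0,ok=F), EMIT:P1(v=0,ok=F)] out:-; in:P4
Tick 5: [PARSE:P5(v=2,ok=F), VALIDATE:P4(v=5,ok=T), TRANSFORM:P3(v=0,ok=F), EMIT:P2(v=0,ok=F)] out:P1(v=0); in:P5
Tick 6: [PARSE:-, VALIDATE:P5(v=2,ok=F), TRANSFORM:P4(v=10,ok=T), EMIT:P3(v=0,ok=F)] out:P2(v=0); in:-
Emitted by tick 6: ['P1', 'P2']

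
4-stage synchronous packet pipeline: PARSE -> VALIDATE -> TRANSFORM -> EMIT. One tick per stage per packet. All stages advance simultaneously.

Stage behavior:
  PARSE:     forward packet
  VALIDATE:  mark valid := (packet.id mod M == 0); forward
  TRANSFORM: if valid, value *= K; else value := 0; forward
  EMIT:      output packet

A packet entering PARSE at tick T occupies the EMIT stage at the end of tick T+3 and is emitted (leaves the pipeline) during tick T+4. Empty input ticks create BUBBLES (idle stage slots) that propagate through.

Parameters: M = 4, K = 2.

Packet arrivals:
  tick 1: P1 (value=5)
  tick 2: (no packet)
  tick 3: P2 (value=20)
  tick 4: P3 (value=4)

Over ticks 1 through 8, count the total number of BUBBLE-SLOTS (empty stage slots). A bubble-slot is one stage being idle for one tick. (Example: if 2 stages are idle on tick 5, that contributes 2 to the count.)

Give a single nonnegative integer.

Answer: 20

Derivation:
Tick 1: [PARSE:P1(v=5,ok=F), VALIDATE:-, TRANSFORM:-, EMIT:-] out:-; bubbles=3
Tick 2: [PARSE:-, VALIDATE:P1(v=5,ok=F), TRANSFORM:-, EMIT:-] out:-; bubbles=3
Tick 3: [PARSE:P2(v=20,ok=F), VALIDATE:-, TRANSFORM:P1(v=0,ok=F), EMIT:-] out:-; bubbles=2
Tick 4: [PARSE:P3(v=4,ok=F), VALIDATE:P2(v=20,ok=F), TRANSFORM:-, EMIT:P1(v=0,ok=F)] out:-; bubbles=1
Tick 5: [PARSE:-, VALIDATE:P3(v=4,ok=F), TRANSFORM:P2(v=0,ok=F), EMIT:-] out:P1(v=0); bubbles=2
Tick 6: [PARSE:-, VALIDATE:-, TRANSFORM:P3(v=0,ok=F), EMIT:P2(v=0,ok=F)] out:-; bubbles=2
Tick 7: [PARSE:-, VALIDATE:-, TRANSFORM:-, EMIT:P3(v=0,ok=F)] out:P2(v=0); bubbles=3
Tick 8: [PARSE:-, VALIDATE:-, TRANSFORM:-, EMIT:-] out:P3(v=0); bubbles=4
Total bubble-slots: 20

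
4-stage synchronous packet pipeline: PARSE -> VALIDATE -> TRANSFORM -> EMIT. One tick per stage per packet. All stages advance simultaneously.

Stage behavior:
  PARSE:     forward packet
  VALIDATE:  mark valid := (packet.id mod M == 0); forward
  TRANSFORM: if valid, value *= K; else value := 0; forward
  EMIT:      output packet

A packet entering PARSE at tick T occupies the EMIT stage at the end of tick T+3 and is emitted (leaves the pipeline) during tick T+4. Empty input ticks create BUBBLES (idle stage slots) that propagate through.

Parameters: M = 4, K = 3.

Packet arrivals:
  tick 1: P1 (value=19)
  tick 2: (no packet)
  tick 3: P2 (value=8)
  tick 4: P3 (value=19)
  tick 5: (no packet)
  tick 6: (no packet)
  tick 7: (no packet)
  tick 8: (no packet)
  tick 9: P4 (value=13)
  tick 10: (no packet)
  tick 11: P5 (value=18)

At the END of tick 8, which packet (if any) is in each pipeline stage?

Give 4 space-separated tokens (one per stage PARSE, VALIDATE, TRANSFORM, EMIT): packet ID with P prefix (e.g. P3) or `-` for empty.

Answer: - - - -

Derivation:
Tick 1: [PARSE:P1(v=19,ok=F), VALIDATE:-, TRANSFORM:-, EMIT:-] out:-; in:P1
Tick 2: [PARSE:-, VALIDATE:P1(v=19,ok=F), TRANSFORM:-, EMIT:-] out:-; in:-
Tick 3: [PARSE:P2(v=8,ok=F), VALIDATE:-, TRANSFORM:P1(v=0,ok=F), EMIT:-] out:-; in:P2
Tick 4: [PARSE:P3(v=19,ok=F), VALIDATE:P2(v=8,ok=F), TRANSFORM:-, EMIT:P1(v=0,ok=F)] out:-; in:P3
Tick 5: [PARSE:-, VALIDATE:P3(v=19,ok=F), TRANSFORM:P2(v=0,ok=F), EMIT:-] out:P1(v=0); in:-
Tick 6: [PARSE:-, VALIDATE:-, TRANSFORM:P3(v=0,ok=F), EMIT:P2(v=0,ok=F)] out:-; in:-
Tick 7: [PARSE:-, VALIDATE:-, TRANSFORM:-, EMIT:P3(v=0,ok=F)] out:P2(v=0); in:-
Tick 8: [PARSE:-, VALIDATE:-, TRANSFORM:-, EMIT:-] out:P3(v=0); in:-
At end of tick 8: ['-', '-', '-', '-']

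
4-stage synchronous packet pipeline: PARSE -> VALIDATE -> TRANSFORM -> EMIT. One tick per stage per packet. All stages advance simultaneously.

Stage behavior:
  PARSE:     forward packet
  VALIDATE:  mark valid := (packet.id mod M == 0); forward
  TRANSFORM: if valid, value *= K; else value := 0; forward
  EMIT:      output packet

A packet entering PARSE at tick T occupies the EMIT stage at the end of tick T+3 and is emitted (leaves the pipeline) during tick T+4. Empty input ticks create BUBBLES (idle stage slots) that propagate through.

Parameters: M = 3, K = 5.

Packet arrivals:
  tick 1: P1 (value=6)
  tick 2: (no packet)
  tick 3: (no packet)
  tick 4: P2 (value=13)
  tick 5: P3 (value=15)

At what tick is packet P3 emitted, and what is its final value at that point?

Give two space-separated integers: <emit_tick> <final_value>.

Tick 1: [PARSE:P1(v=6,ok=F), VALIDATE:-, TRANSFORM:-, EMIT:-] out:-; in:P1
Tick 2: [PARSE:-, VALIDATE:P1(v=6,ok=F), TRANSFORM:-, EMIT:-] out:-; in:-
Tick 3: [PARSE:-, VALIDATE:-, TRANSFORM:P1(v=0,ok=F), EMIT:-] out:-; in:-
Tick 4: [PARSE:P2(v=13,ok=F), VALIDATE:-, TRANSFORM:-, EMIT:P1(v=0,ok=F)] out:-; in:P2
Tick 5: [PARSE:P3(v=15,ok=F), VALIDATE:P2(v=13,ok=F), TRANSFORM:-, EMIT:-] out:P1(v=0); in:P3
Tick 6: [PARSE:-, VALIDATE:P3(v=15,ok=T), TRANSFORM:P2(v=0,ok=F), EMIT:-] out:-; in:-
Tick 7: [PARSE:-, VALIDATE:-, TRANSFORM:P3(v=75,ok=T), EMIT:P2(v=0,ok=F)] out:-; in:-
Tick 8: [PARSE:-, VALIDATE:-, TRANSFORM:-, EMIT:P3(v=75,ok=T)] out:P2(v=0); in:-
Tick 9: [PARSE:-, VALIDATE:-, TRANSFORM:-, EMIT:-] out:P3(v=75); in:-
P3: arrives tick 5, valid=True (id=3, id%3=0), emit tick 9, final value 75

Answer: 9 75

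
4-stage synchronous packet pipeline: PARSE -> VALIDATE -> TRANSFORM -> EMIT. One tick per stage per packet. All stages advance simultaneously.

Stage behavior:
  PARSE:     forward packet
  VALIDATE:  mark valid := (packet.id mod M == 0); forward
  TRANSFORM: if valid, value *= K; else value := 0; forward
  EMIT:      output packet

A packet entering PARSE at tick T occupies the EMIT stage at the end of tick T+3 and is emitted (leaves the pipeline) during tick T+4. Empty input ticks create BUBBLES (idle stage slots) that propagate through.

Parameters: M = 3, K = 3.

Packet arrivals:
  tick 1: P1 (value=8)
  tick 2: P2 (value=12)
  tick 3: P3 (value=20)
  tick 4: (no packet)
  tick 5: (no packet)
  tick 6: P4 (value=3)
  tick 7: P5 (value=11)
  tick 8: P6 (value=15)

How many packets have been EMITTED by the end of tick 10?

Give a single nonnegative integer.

Tick 1: [PARSE:P1(v=8,ok=F), VALIDATE:-, TRANSFORM:-, EMIT:-] out:-; in:P1
Tick 2: [PARSE:P2(v=12,ok=F), VALIDATE:P1(v=8,ok=F), TRANSFORM:-, EMIT:-] out:-; in:P2
Tick 3: [PARSE:P3(v=20,ok=F), VALIDATE:P2(v=12,ok=F), TRANSFORM:P1(v=0,ok=F), EMIT:-] out:-; in:P3
Tick 4: [PARSE:-, VALIDATE:P3(v=20,ok=T), TRANSFORM:P2(v=0,ok=F), EMIT:P1(v=0,ok=F)] out:-; in:-
Tick 5: [PARSE:-, VALIDATE:-, TRANSFORM:P3(v=60,ok=T), EMIT:P2(v=0,ok=F)] out:P1(v=0); in:-
Tick 6: [PARSE:P4(v=3,ok=F), VALIDATE:-, TRANSFORM:-, EMIT:P3(v=60,ok=T)] out:P2(v=0); in:P4
Tick 7: [PARSE:P5(v=11,ok=F), VALIDATE:P4(v=3,ok=F), TRANSFORM:-, EMIT:-] out:P3(v=60); in:P5
Tick 8: [PARSE:P6(v=15,ok=F), VALIDATE:P5(v=11,ok=F), TRANSFORM:P4(v=0,ok=F), EMIT:-] out:-; in:P6
Tick 9: [PARSE:-, VALIDATE:P6(v=15,ok=T), TRANSFORM:P5(v=0,ok=F), EMIT:P4(v=0,ok=F)] out:-; in:-
Tick 10: [PARSE:-, VALIDATE:-, TRANSFORM:P6(v=45,ok=T), EMIT:P5(v=0,ok=F)] out:P4(v=0); in:-
Emitted by tick 10: ['P1', 'P2', 'P3', 'P4']

Answer: 4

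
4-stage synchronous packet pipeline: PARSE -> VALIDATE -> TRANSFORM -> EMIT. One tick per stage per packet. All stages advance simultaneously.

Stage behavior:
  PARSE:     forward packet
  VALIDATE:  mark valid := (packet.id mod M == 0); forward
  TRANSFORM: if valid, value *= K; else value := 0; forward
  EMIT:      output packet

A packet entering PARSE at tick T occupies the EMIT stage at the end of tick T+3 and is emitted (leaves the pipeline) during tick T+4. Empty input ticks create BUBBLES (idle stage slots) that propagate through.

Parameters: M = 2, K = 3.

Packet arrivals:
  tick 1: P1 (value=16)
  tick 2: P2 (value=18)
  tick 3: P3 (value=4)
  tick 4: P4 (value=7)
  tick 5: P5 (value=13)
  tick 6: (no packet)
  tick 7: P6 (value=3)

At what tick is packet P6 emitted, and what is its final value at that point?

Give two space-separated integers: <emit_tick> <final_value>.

Tick 1: [PARSE:P1(v=16,ok=F), VALIDATE:-, TRANSFORM:-, EMIT:-] out:-; in:P1
Tick 2: [PARSE:P2(v=18,ok=F), VALIDATE:P1(v=16,ok=F), TRANSFORM:-, EMIT:-] out:-; in:P2
Tick 3: [PARSE:P3(v=4,ok=F), VALIDATE:P2(v=18,ok=T), TRANSFORM:P1(v=0,ok=F), EMIT:-] out:-; in:P3
Tick 4: [PARSE:P4(v=7,ok=F), VALIDATE:P3(v=4,ok=F), TRANSFORM:P2(v=54,ok=T), EMIT:P1(v=0,ok=F)] out:-; in:P4
Tick 5: [PARSE:P5(v=13,ok=F), VALIDATE:P4(v=7,ok=T), TRANSFORM:P3(v=0,ok=F), EMIT:P2(v=54,ok=T)] out:P1(v=0); in:P5
Tick 6: [PARSE:-, VALIDATE:P5(v=13,ok=F), TRANSFORM:P4(v=21,ok=T), EMIT:P3(v=0,ok=F)] out:P2(v=54); in:-
Tick 7: [PARSE:P6(v=3,ok=F), VALIDATE:-, TRANSFORM:P5(v=0,ok=F), EMIT:P4(v=21,ok=T)] out:P3(v=0); in:P6
Tick 8: [PARSE:-, VALIDATE:P6(v=3,ok=T), TRANSFORM:-, EMIT:P5(v=0,ok=F)] out:P4(v=21); in:-
Tick 9: [PARSE:-, VALIDATE:-, TRANSFORM:P6(v=9,ok=T), EMIT:-] out:P5(v=0); in:-
Tick 10: [PARSE:-, VALIDATE:-, TRANSFORM:-, EMIT:P6(v=9,ok=T)] out:-; in:-
Tick 11: [PARSE:-, VALIDATE:-, TRANSFORM:-, EMIT:-] out:P6(v=9); in:-
P6: arrives tick 7, valid=True (id=6, id%2=0), emit tick 11, final value 9

Answer: 11 9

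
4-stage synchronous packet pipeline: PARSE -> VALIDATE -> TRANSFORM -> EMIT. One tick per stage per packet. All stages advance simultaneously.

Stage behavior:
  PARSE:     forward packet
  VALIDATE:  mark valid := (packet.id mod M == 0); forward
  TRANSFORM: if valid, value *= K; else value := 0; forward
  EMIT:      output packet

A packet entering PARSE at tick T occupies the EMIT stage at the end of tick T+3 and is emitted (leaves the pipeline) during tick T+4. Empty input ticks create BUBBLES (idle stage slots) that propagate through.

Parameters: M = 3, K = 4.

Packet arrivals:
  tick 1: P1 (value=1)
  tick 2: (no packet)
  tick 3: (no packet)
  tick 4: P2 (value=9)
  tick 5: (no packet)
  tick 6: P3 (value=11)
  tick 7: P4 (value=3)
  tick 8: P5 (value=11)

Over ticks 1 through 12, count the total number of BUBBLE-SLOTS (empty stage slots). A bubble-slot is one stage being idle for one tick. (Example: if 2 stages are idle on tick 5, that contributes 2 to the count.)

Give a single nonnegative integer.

Tick 1: [PARSE:P1(v=1,ok=F), VALIDATE:-, TRANSFORM:-, EMIT:-] out:-; bubbles=3
Tick 2: [PARSE:-, VALIDATE:P1(v=1,ok=F), TRANSFORM:-, EMIT:-] out:-; bubbles=3
Tick 3: [PARSE:-, VALIDATE:-, TRANSFORM:P1(v=0,ok=F), EMIT:-] out:-; bubbles=3
Tick 4: [PARSE:P2(v=9,ok=F), VALIDATE:-, TRANSFORM:-, EMIT:P1(v=0,ok=F)] out:-; bubbles=2
Tick 5: [PARSE:-, VALIDATE:P2(v=9,ok=F), TRANSFORM:-, EMIT:-] out:P1(v=0); bubbles=3
Tick 6: [PARSE:P3(v=11,ok=F), VALIDATE:-, TRANSFORM:P2(v=0,ok=F), EMIT:-] out:-; bubbles=2
Tick 7: [PARSE:P4(v=3,ok=F), VALIDATE:P3(v=11,ok=T), TRANSFORM:-, EMIT:P2(v=0,ok=F)] out:-; bubbles=1
Tick 8: [PARSE:P5(v=11,ok=F), VALIDATE:P4(v=3,ok=F), TRANSFORM:P3(v=44,ok=T), EMIT:-] out:P2(v=0); bubbles=1
Tick 9: [PARSE:-, VALIDATE:P5(v=11,ok=F), TRANSFORM:P4(v=0,ok=F), EMIT:P3(v=44,ok=T)] out:-; bubbles=1
Tick 10: [PARSE:-, VALIDATE:-, TRANSFORM:P5(v=0,ok=F), EMIT:P4(v=0,ok=F)] out:P3(v=44); bubbles=2
Tick 11: [PARSE:-, VALIDATE:-, TRANSFORM:-, EMIT:P5(v=0,ok=F)] out:P4(v=0); bubbles=3
Tick 12: [PARSE:-, VALIDATE:-, TRANSFORM:-, EMIT:-] out:P5(v=0); bubbles=4
Total bubble-slots: 28

Answer: 28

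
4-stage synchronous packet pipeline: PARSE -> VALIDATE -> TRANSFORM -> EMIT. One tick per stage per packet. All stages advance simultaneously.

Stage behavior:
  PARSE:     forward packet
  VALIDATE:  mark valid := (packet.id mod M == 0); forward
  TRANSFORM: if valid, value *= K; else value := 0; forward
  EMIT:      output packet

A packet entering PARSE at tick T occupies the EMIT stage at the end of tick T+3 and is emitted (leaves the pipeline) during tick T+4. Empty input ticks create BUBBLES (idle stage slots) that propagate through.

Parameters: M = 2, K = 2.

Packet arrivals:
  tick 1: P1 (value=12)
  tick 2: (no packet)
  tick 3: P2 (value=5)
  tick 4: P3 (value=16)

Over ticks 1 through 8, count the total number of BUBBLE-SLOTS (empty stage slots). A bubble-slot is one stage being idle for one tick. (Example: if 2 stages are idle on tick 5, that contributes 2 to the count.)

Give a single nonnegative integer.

Tick 1: [PARSE:P1(v=12,ok=F), VALIDATE:-, TRANSFORM:-, EMIT:-] out:-; bubbles=3
Tick 2: [PARSE:-, VALIDATE:P1(v=12,ok=F), TRANSFORM:-, EMIT:-] out:-; bubbles=3
Tick 3: [PARSE:P2(v=5,ok=F), VALIDATE:-, TRANSFORM:P1(v=0,ok=F), EMIT:-] out:-; bubbles=2
Tick 4: [PARSE:P3(v=16,ok=F), VALIDATE:P2(v=5,ok=T), TRANSFORM:-, EMIT:P1(v=0,ok=F)] out:-; bubbles=1
Tick 5: [PARSE:-, VALIDATE:P3(v=16,ok=F), TRANSFORM:P2(v=10,ok=T), EMIT:-] out:P1(v=0); bubbles=2
Tick 6: [PARSE:-, VALIDATE:-, TRANSFORM:P3(v=0,ok=F), EMIT:P2(v=10,ok=T)] out:-; bubbles=2
Tick 7: [PARSE:-, VALIDATE:-, TRANSFORM:-, EMIT:P3(v=0,ok=F)] out:P2(v=10); bubbles=3
Tick 8: [PARSE:-, VALIDATE:-, TRANSFORM:-, EMIT:-] out:P3(v=0); bubbles=4
Total bubble-slots: 20

Answer: 20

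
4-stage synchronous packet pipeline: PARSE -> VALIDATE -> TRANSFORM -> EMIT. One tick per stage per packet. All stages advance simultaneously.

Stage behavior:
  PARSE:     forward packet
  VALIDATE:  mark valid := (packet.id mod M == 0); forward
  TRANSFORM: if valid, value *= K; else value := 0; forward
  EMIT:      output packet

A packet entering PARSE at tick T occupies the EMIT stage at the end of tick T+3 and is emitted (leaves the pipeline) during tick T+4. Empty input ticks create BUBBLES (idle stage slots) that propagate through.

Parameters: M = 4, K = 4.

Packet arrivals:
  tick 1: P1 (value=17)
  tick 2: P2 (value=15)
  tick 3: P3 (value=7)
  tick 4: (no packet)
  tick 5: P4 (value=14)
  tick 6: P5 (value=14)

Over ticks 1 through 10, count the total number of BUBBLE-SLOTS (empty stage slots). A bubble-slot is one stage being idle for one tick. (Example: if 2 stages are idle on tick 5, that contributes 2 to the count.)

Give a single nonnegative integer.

Tick 1: [PARSE:P1(v=17,ok=F), VALIDATE:-, TRANSFORM:-, EMIT:-] out:-; bubbles=3
Tick 2: [PARSE:P2(v=15,ok=F), VALIDATE:P1(v=17,ok=F), TRANSFORM:-, EMIT:-] out:-; bubbles=2
Tick 3: [PARSE:P3(v=7,ok=F), VALIDATE:P2(v=15,ok=F), TRANSFORM:P1(v=0,ok=F), EMIT:-] out:-; bubbles=1
Tick 4: [PARSE:-, VALIDATE:P3(v=7,ok=F), TRANSFORM:P2(v=0,ok=F), EMIT:P1(v=0,ok=F)] out:-; bubbles=1
Tick 5: [PARSE:P4(v=14,ok=F), VALIDATE:-, TRANSFORM:P3(v=0,ok=F), EMIT:P2(v=0,ok=F)] out:P1(v=0); bubbles=1
Tick 6: [PARSE:P5(v=14,ok=F), VALIDATE:P4(v=14,ok=T), TRANSFORM:-, EMIT:P3(v=0,ok=F)] out:P2(v=0); bubbles=1
Tick 7: [PARSE:-, VALIDATE:P5(v=14,ok=F), TRANSFORM:P4(v=56,ok=T), EMIT:-] out:P3(v=0); bubbles=2
Tick 8: [PARSE:-, VALIDATE:-, TRANSFORM:P5(v=0,ok=F), EMIT:P4(v=56,ok=T)] out:-; bubbles=2
Tick 9: [PARSE:-, VALIDATE:-, TRANSFORM:-, EMIT:P5(v=0,ok=F)] out:P4(v=56); bubbles=3
Tick 10: [PARSE:-, VALIDATE:-, TRANSFORM:-, EMIT:-] out:P5(v=0); bubbles=4
Total bubble-slots: 20

Answer: 20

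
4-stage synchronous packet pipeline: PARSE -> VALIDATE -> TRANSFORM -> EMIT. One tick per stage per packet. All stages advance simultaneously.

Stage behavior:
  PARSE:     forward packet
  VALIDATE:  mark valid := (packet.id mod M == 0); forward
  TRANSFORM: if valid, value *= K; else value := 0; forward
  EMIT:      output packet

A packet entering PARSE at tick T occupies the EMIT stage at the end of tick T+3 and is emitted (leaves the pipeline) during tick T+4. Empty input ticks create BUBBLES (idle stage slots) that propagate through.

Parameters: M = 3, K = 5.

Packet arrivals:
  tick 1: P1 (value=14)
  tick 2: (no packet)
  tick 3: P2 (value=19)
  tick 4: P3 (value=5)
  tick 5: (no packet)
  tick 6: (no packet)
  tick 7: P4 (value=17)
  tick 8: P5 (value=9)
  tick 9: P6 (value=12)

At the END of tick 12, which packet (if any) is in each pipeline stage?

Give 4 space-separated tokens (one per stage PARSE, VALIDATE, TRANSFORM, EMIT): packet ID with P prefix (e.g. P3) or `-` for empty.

Answer: - - - P6

Derivation:
Tick 1: [PARSE:P1(v=14,ok=F), VALIDATE:-, TRANSFORM:-, EMIT:-] out:-; in:P1
Tick 2: [PARSE:-, VALIDATE:P1(v=14,ok=F), TRANSFORM:-, EMIT:-] out:-; in:-
Tick 3: [PARSE:P2(v=19,ok=F), VALIDATE:-, TRANSFORM:P1(v=0,ok=F), EMIT:-] out:-; in:P2
Tick 4: [PARSE:P3(v=5,ok=F), VALIDATE:P2(v=19,ok=F), TRANSFORM:-, EMIT:P1(v=0,ok=F)] out:-; in:P3
Tick 5: [PARSE:-, VALIDATE:P3(v=5,ok=T), TRANSFORM:P2(v=0,ok=F), EMIT:-] out:P1(v=0); in:-
Tick 6: [PARSE:-, VALIDATE:-, TRANSFORM:P3(v=25,ok=T), EMIT:P2(v=0,ok=F)] out:-; in:-
Tick 7: [PARSE:P4(v=17,ok=F), VALIDATE:-, TRANSFORM:-, EMIT:P3(v=25,ok=T)] out:P2(v=0); in:P4
Tick 8: [PARSE:P5(v=9,ok=F), VALIDATE:P4(v=17,ok=F), TRANSFORM:-, EMIT:-] out:P3(v=25); in:P5
Tick 9: [PARSE:P6(v=12,ok=F), VALIDATE:P5(v=9,ok=F), TRANSFORM:P4(v=0,ok=F), EMIT:-] out:-; in:P6
Tick 10: [PARSE:-, VALIDATE:P6(v=12,ok=T), TRANSFORM:P5(v=0,ok=F), EMIT:P4(v=0,ok=F)] out:-; in:-
Tick 11: [PARSE:-, VALIDATE:-, TRANSFORM:P6(v=60,ok=T), EMIT:P5(v=0,ok=F)] out:P4(v=0); in:-
Tick 12: [PARSE:-, VALIDATE:-, TRANSFORM:-, EMIT:P6(v=60,ok=T)] out:P5(v=0); in:-
At end of tick 12: ['-', '-', '-', 'P6']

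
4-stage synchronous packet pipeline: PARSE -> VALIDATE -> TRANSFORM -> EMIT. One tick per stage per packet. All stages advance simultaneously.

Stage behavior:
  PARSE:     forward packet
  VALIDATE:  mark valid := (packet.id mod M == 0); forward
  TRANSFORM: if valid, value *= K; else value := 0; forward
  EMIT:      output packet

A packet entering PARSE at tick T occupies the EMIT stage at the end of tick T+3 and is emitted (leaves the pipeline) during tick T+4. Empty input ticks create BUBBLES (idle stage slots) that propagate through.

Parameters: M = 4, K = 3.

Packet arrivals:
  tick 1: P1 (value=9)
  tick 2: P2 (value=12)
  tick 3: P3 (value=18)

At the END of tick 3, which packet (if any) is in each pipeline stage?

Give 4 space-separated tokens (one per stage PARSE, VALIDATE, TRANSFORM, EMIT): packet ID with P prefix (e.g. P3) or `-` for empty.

Tick 1: [PARSE:P1(v=9,ok=F), VALIDATE:-, TRANSFORM:-, EMIT:-] out:-; in:P1
Tick 2: [PARSE:P2(v=12,ok=F), VALIDATE:P1(v=9,ok=F), TRANSFORM:-, EMIT:-] out:-; in:P2
Tick 3: [PARSE:P3(v=18,ok=F), VALIDATE:P2(v=12,ok=F), TRANSFORM:P1(v=0,ok=F), EMIT:-] out:-; in:P3
At end of tick 3: ['P3', 'P2', 'P1', '-']

Answer: P3 P2 P1 -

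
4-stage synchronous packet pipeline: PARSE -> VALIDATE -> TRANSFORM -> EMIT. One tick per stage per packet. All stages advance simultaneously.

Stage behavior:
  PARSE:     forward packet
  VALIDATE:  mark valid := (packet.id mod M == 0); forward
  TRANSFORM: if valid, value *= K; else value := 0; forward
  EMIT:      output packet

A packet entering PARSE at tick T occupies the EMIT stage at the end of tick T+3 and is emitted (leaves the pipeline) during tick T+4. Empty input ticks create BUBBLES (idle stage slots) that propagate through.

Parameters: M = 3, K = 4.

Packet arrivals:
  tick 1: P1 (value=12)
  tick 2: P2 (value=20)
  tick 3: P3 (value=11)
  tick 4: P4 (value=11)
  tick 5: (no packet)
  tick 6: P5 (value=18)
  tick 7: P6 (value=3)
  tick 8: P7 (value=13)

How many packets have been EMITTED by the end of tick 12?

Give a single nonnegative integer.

Answer: 7

Derivation:
Tick 1: [PARSE:P1(v=12,ok=F), VALIDATE:-, TRANSFORM:-, EMIT:-] out:-; in:P1
Tick 2: [PARSE:P2(v=20,ok=F), VALIDATE:P1(v=12,ok=F), TRANSFORM:-, EMIT:-] out:-; in:P2
Tick 3: [PARSE:P3(v=11,ok=F), VALIDATE:P2(v=20,ok=F), TRANSFORM:P1(v=0,ok=F), EMIT:-] out:-; in:P3
Tick 4: [PARSE:P4(v=11,ok=F), VALIDATE:P3(v=11,ok=T), TRANSFORM:P2(v=0,ok=F), EMIT:P1(v=0,ok=F)] out:-; in:P4
Tick 5: [PARSE:-, VALIDATE:P4(v=11,ok=F), TRANSFORM:P3(v=44,ok=T), EMIT:P2(v=0,ok=F)] out:P1(v=0); in:-
Tick 6: [PARSE:P5(v=18,ok=F), VALIDATE:-, TRANSFORM:P4(v=0,ok=F), EMIT:P3(v=44,ok=T)] out:P2(v=0); in:P5
Tick 7: [PARSE:P6(v=3,ok=F), VALIDATE:P5(v=18,ok=F), TRANSFORM:-, EMIT:P4(v=0,ok=F)] out:P3(v=44); in:P6
Tick 8: [PARSE:P7(v=13,ok=F), VALIDATE:P6(v=3,ok=T), TRANSFORM:P5(v=0,ok=F), EMIT:-] out:P4(v=0); in:P7
Tick 9: [PARSE:-, VALIDATE:P7(v=13,ok=F), TRANSFORM:P6(v=12,ok=T), EMIT:P5(v=0,ok=F)] out:-; in:-
Tick 10: [PARSE:-, VALIDATE:-, TRANSFORM:P7(v=0,ok=F), EMIT:P6(v=12,ok=T)] out:P5(v=0); in:-
Tick 11: [PARSE:-, VALIDATE:-, TRANSFORM:-, EMIT:P7(v=0,ok=F)] out:P6(v=12); in:-
Tick 12: [PARSE:-, VALIDATE:-, TRANSFORM:-, EMIT:-] out:P7(v=0); in:-
Emitted by tick 12: ['P1', 'P2', 'P3', 'P4', 'P5', 'P6', 'P7']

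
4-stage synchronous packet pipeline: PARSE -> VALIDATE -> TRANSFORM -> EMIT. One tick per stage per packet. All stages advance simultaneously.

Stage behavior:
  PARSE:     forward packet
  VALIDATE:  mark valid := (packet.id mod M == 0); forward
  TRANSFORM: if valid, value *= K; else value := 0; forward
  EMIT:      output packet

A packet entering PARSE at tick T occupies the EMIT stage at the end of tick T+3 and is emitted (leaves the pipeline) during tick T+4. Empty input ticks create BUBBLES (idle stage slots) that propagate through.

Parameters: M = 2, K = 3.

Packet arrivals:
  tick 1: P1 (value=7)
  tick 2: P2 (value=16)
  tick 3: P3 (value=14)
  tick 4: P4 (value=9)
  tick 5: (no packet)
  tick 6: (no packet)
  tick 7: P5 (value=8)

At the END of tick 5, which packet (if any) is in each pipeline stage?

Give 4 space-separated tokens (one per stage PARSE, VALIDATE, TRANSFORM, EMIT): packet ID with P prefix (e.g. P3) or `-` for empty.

Tick 1: [PARSE:P1(v=7,ok=F), VALIDATE:-, TRANSFORM:-, EMIT:-] out:-; in:P1
Tick 2: [PARSE:P2(v=16,ok=F), VALIDATE:P1(v=7,ok=F), TRANSFORM:-, EMIT:-] out:-; in:P2
Tick 3: [PARSE:P3(v=14,ok=F), VALIDATE:P2(v=16,ok=T), TRANSFORM:P1(v=0,ok=F), EMIT:-] out:-; in:P3
Tick 4: [PARSE:P4(v=9,ok=F), VALIDATE:P3(v=14,ok=F), TRANSFORM:P2(v=48,ok=T), EMIT:P1(v=0,ok=F)] out:-; in:P4
Tick 5: [PARSE:-, VALIDATE:P4(v=9,ok=T), TRANSFORM:P3(v=0,ok=F), EMIT:P2(v=48,ok=T)] out:P1(v=0); in:-
At end of tick 5: ['-', 'P4', 'P3', 'P2']

Answer: - P4 P3 P2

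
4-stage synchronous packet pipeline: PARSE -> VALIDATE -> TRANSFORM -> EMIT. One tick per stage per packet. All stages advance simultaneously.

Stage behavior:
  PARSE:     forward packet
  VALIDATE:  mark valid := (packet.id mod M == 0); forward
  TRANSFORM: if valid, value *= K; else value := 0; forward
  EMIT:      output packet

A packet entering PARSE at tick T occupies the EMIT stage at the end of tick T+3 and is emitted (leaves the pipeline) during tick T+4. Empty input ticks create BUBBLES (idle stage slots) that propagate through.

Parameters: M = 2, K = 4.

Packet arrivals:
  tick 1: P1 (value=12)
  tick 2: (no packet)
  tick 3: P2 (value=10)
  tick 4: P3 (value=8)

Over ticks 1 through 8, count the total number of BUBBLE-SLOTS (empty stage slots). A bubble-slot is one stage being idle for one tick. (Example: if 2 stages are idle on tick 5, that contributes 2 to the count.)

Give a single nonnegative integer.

Tick 1: [PARSE:P1(v=12,ok=F), VALIDATE:-, TRANSFORM:-, EMIT:-] out:-; bubbles=3
Tick 2: [PARSE:-, VALIDATE:P1(v=12,ok=F), TRANSFORM:-, EMIT:-] out:-; bubbles=3
Tick 3: [PARSE:P2(v=10,ok=F), VALIDATE:-, TRANSFORM:P1(v=0,ok=F), EMIT:-] out:-; bubbles=2
Tick 4: [PARSE:P3(v=8,ok=F), VALIDATE:P2(v=10,ok=T), TRANSFORM:-, EMIT:P1(v=0,ok=F)] out:-; bubbles=1
Tick 5: [PARSE:-, VALIDATE:P3(v=8,ok=F), TRANSFORM:P2(v=40,ok=T), EMIT:-] out:P1(v=0); bubbles=2
Tick 6: [PARSE:-, VALIDATE:-, TRANSFORM:P3(v=0,ok=F), EMIT:P2(v=40,ok=T)] out:-; bubbles=2
Tick 7: [PARSE:-, VALIDATE:-, TRANSFORM:-, EMIT:P3(v=0,ok=F)] out:P2(v=40); bubbles=3
Tick 8: [PARSE:-, VALIDATE:-, TRANSFORM:-, EMIT:-] out:P3(v=0); bubbles=4
Total bubble-slots: 20

Answer: 20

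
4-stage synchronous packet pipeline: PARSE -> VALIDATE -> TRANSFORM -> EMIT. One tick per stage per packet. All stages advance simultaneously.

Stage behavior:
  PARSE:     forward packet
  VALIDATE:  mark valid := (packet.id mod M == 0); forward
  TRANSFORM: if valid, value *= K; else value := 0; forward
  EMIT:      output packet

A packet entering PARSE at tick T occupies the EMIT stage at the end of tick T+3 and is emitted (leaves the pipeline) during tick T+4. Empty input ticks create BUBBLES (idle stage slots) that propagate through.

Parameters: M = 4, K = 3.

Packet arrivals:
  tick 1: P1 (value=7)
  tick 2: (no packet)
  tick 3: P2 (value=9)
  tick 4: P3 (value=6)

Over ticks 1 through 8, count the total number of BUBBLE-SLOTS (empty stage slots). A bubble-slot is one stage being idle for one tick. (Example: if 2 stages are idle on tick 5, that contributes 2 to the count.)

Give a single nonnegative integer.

Tick 1: [PARSE:P1(v=7,ok=F), VALIDATE:-, TRANSFORM:-, EMIT:-] out:-; bubbles=3
Tick 2: [PARSE:-, VALIDATE:P1(v=7,ok=F), TRANSFORM:-, EMIT:-] out:-; bubbles=3
Tick 3: [PARSE:P2(v=9,ok=F), VALIDATE:-, TRANSFORM:P1(v=0,ok=F), EMIT:-] out:-; bubbles=2
Tick 4: [PARSE:P3(v=6,ok=F), VALIDATE:P2(v=9,ok=F), TRANSFORM:-, EMIT:P1(v=0,ok=F)] out:-; bubbles=1
Tick 5: [PARSE:-, VALIDATE:P3(v=6,ok=F), TRANSFORM:P2(v=0,ok=F), EMIT:-] out:P1(v=0); bubbles=2
Tick 6: [PARSE:-, VALIDATE:-, TRANSFORM:P3(v=0,ok=F), EMIT:P2(v=0,ok=F)] out:-; bubbles=2
Tick 7: [PARSE:-, VALIDATE:-, TRANSFORM:-, EMIT:P3(v=0,ok=F)] out:P2(v=0); bubbles=3
Tick 8: [PARSE:-, VALIDATE:-, TRANSFORM:-, EMIT:-] out:P3(v=0); bubbles=4
Total bubble-slots: 20

Answer: 20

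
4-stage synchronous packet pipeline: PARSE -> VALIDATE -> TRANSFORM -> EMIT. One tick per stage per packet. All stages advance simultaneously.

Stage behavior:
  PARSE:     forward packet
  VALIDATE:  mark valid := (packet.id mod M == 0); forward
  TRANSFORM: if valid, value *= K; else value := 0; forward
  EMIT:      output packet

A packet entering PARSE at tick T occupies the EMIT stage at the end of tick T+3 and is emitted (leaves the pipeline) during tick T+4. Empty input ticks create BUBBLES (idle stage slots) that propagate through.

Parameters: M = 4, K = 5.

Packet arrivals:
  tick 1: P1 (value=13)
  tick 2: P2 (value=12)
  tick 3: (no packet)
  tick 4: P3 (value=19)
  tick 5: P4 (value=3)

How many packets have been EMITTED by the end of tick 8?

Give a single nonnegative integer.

Tick 1: [PARSE:P1(v=13,ok=F), VALIDATE:-, TRANSFORM:-, EMIT:-] out:-; in:P1
Tick 2: [PARSE:P2(v=12,ok=F), VALIDATE:P1(v=13,ok=F), TRANSFORM:-, EMIT:-] out:-; in:P2
Tick 3: [PARSE:-, VALIDATE:P2(v=12,ok=F), TRANSFORM:P1(v=0,ok=F), EMIT:-] out:-; in:-
Tick 4: [PARSE:P3(v=19,ok=F), VALIDATE:-, TRANSFORM:P2(v=0,ok=F), EMIT:P1(v=0,ok=F)] out:-; in:P3
Tick 5: [PARSE:P4(v=3,ok=F), VALIDATE:P3(v=19,ok=F), TRANSFORM:-, EMIT:P2(v=0,ok=F)] out:P1(v=0); in:P4
Tick 6: [PARSE:-, VALIDATE:P4(v=3,ok=T), TRANSFORM:P3(v=0,ok=F), EMIT:-] out:P2(v=0); in:-
Tick 7: [PARSE:-, VALIDATE:-, TRANSFORM:P4(v=15,ok=T), EMIT:P3(v=0,ok=F)] out:-; in:-
Tick 8: [PARSE:-, VALIDATE:-, TRANSFORM:-, EMIT:P4(v=15,ok=T)] out:P3(v=0); in:-
Emitted by tick 8: ['P1', 'P2', 'P3']

Answer: 3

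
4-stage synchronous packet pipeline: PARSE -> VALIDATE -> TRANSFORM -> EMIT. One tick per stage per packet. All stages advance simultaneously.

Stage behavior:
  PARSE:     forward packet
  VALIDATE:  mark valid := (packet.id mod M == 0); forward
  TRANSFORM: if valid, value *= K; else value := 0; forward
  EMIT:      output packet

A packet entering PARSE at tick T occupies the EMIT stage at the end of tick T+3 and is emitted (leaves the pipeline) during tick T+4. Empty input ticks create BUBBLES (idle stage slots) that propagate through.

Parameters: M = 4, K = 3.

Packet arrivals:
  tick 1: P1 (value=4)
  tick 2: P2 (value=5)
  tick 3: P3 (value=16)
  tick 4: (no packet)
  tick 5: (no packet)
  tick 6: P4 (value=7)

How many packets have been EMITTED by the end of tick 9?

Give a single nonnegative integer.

Answer: 3

Derivation:
Tick 1: [PARSE:P1(v=4,ok=F), VALIDATE:-, TRANSFORM:-, EMIT:-] out:-; in:P1
Tick 2: [PARSE:P2(v=5,ok=F), VALIDATE:P1(v=4,ok=F), TRANSFORM:-, EMIT:-] out:-; in:P2
Tick 3: [PARSE:P3(v=16,ok=F), VALIDATE:P2(v=5,ok=F), TRANSFORM:P1(v=0,ok=F), EMIT:-] out:-; in:P3
Tick 4: [PARSE:-, VALIDATE:P3(v=16,ok=F), TRANSFORM:P2(v=0,ok=F), EMIT:P1(v=0,ok=F)] out:-; in:-
Tick 5: [PARSE:-, VALIDATE:-, TRANSFORM:P3(v=0,ok=F), EMIT:P2(v=0,ok=F)] out:P1(v=0); in:-
Tick 6: [PARSE:P4(v=7,ok=F), VALIDATE:-, TRANSFORM:-, EMIT:P3(v=0,ok=F)] out:P2(v=0); in:P4
Tick 7: [PARSE:-, VALIDATE:P4(v=7,ok=T), TRANSFORM:-, EMIT:-] out:P3(v=0); in:-
Tick 8: [PARSE:-, VALIDATE:-, TRANSFORM:P4(v=21,ok=T), EMIT:-] out:-; in:-
Tick 9: [PARSE:-, VALIDATE:-, TRANSFORM:-, EMIT:P4(v=21,ok=T)] out:-; in:-
Emitted by tick 9: ['P1', 'P2', 'P3']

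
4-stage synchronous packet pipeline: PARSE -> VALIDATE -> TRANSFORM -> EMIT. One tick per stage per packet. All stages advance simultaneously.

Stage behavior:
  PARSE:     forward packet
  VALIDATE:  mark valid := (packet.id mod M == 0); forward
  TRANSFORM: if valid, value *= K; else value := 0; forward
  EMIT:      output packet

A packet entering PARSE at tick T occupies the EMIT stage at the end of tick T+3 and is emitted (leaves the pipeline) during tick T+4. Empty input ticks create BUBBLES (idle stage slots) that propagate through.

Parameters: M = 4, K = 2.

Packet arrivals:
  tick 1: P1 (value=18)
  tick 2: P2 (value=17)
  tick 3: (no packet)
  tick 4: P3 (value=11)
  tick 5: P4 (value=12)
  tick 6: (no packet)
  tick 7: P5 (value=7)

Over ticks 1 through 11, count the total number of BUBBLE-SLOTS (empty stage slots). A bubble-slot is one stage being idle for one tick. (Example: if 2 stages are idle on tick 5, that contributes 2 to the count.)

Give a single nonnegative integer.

Tick 1: [PARSE:P1(v=18,ok=F), VALIDATE:-, TRANSFORM:-, EMIT:-] out:-; bubbles=3
Tick 2: [PARSE:P2(v=17,ok=F), VALIDATE:P1(v=18,ok=F), TRANSFORM:-, EMIT:-] out:-; bubbles=2
Tick 3: [PARSE:-, VALIDATE:P2(v=17,ok=F), TRANSFORM:P1(v=0,ok=F), EMIT:-] out:-; bubbles=2
Tick 4: [PARSE:P3(v=11,ok=F), VALIDATE:-, TRANSFORM:P2(v=0,ok=F), EMIT:P1(v=0,ok=F)] out:-; bubbles=1
Tick 5: [PARSE:P4(v=12,ok=F), VALIDATE:P3(v=11,ok=F), TRANSFORM:-, EMIT:P2(v=0,ok=F)] out:P1(v=0); bubbles=1
Tick 6: [PARSE:-, VALIDATE:P4(v=12,ok=T), TRANSFORM:P3(v=0,ok=F), EMIT:-] out:P2(v=0); bubbles=2
Tick 7: [PARSE:P5(v=7,ok=F), VALIDATE:-, TRANSFORM:P4(v=24,ok=T), EMIT:P3(v=0,ok=F)] out:-; bubbles=1
Tick 8: [PARSE:-, VALIDATE:P5(v=7,ok=F), TRANSFORM:-, EMIT:P4(v=24,ok=T)] out:P3(v=0); bubbles=2
Tick 9: [PARSE:-, VALIDATE:-, TRANSFORM:P5(v=0,ok=F), EMIT:-] out:P4(v=24); bubbles=3
Tick 10: [PARSE:-, VALIDATE:-, TRANSFORM:-, EMIT:P5(v=0,ok=F)] out:-; bubbles=3
Tick 11: [PARSE:-, VALIDATE:-, TRANSFORM:-, EMIT:-] out:P5(v=0); bubbles=4
Total bubble-slots: 24

Answer: 24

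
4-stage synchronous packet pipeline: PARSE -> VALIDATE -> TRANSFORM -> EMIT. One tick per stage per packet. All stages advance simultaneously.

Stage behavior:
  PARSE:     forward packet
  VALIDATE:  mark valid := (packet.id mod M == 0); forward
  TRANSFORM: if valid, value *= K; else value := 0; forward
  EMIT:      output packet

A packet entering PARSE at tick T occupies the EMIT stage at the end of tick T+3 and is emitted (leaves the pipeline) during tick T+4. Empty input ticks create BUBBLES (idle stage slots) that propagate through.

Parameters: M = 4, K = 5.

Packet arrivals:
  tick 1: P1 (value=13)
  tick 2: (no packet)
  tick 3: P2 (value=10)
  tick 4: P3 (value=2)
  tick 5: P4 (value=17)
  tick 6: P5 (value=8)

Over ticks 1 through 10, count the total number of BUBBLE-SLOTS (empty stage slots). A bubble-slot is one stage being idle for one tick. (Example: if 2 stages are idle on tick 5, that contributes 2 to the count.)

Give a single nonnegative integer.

Tick 1: [PARSE:P1(v=13,ok=F), VALIDATE:-, TRANSFORM:-, EMIT:-] out:-; bubbles=3
Tick 2: [PARSE:-, VALIDATE:P1(v=13,ok=F), TRANSFORM:-, EMIT:-] out:-; bubbles=3
Tick 3: [PARSE:P2(v=10,ok=F), VALIDATE:-, TRANSFORM:P1(v=0,ok=F), EMIT:-] out:-; bubbles=2
Tick 4: [PARSE:P3(v=2,ok=F), VALIDATE:P2(v=10,ok=F), TRANSFORM:-, EMIT:P1(v=0,ok=F)] out:-; bubbles=1
Tick 5: [PARSE:P4(v=17,ok=F), VALIDATE:P3(v=2,ok=F), TRANSFORM:P2(v=0,ok=F), EMIT:-] out:P1(v=0); bubbles=1
Tick 6: [PARSE:P5(v=8,ok=F), VALIDATE:P4(v=17,ok=T), TRANSFORM:P3(v=0,ok=F), EMIT:P2(v=0,ok=F)] out:-; bubbles=0
Tick 7: [PARSE:-, VALIDATE:P5(v=8,ok=F), TRANSFORM:P4(v=85,ok=T), EMIT:P3(v=0,ok=F)] out:P2(v=0); bubbles=1
Tick 8: [PARSE:-, VALIDATE:-, TRANSFORM:P5(v=0,ok=F), EMIT:P4(v=85,ok=T)] out:P3(v=0); bubbles=2
Tick 9: [PARSE:-, VALIDATE:-, TRANSFORM:-, EMIT:P5(v=0,ok=F)] out:P4(v=85); bubbles=3
Tick 10: [PARSE:-, VALIDATE:-, TRANSFORM:-, EMIT:-] out:P5(v=0); bubbles=4
Total bubble-slots: 20

Answer: 20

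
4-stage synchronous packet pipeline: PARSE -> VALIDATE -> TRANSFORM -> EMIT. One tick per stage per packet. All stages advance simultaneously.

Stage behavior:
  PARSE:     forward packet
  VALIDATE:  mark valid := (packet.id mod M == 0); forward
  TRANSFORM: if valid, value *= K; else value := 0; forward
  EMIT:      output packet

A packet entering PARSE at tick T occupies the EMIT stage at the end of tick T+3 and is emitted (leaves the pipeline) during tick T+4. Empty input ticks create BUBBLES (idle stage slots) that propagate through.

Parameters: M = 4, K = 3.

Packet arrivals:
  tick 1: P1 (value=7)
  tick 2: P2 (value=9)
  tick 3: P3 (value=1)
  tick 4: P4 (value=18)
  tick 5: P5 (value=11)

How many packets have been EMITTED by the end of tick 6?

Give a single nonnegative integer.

Tick 1: [PARSE:P1(v=7,ok=F), VALIDATE:-, TRANSFORM:-, EMIT:-] out:-; in:P1
Tick 2: [PARSE:P2(v=9,ok=F), VALIDATE:P1(v=7,ok=F), TRANSFORM:-, EMIT:-] out:-; in:P2
Tick 3: [PARSE:P3(v=1,ok=F), VALIDATE:P2(v=9,ok=F), TRANSFORM:P1(v=0,ok=F), EMIT:-] out:-; in:P3
Tick 4: [PARSE:P4(v=18,ok=F), VALIDATE:P3(v=1,ok=F), TRANSFORM:P2(v=0,ok=F), EMIT:P1(v=0,ok=F)] out:-; in:P4
Tick 5: [PARSE:P5(v=11,ok=F), VALIDATE:P4(v=18,ok=T), TRANSFORM:P3(v=0,ok=F), EMIT:P2(v=0,ok=F)] out:P1(v=0); in:P5
Tick 6: [PARSE:-, VALIDATE:P5(v=11,ok=F), TRANSFORM:P4(v=54,ok=T), EMIT:P3(v=0,ok=F)] out:P2(v=0); in:-
Emitted by tick 6: ['P1', 'P2']

Answer: 2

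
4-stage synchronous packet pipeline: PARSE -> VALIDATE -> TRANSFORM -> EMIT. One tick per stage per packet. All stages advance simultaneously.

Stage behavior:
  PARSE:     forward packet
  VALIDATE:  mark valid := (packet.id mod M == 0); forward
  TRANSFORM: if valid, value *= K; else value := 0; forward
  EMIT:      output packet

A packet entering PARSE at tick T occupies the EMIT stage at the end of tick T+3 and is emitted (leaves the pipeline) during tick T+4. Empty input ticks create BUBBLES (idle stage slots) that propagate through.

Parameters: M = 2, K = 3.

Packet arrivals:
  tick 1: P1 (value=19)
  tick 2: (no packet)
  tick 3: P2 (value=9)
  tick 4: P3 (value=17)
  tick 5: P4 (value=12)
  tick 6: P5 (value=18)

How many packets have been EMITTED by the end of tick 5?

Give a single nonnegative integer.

Tick 1: [PARSE:P1(v=19,ok=F), VALIDATE:-, TRANSFORM:-, EMIT:-] out:-; in:P1
Tick 2: [PARSE:-, VALIDATE:P1(v=19,ok=F), TRANSFORM:-, EMIT:-] out:-; in:-
Tick 3: [PARSE:P2(v=9,ok=F), VALIDATE:-, TRANSFORM:P1(v=0,ok=F), EMIT:-] out:-; in:P2
Tick 4: [PARSE:P3(v=17,ok=F), VALIDATE:P2(v=9,ok=T), TRANSFORM:-, EMIT:P1(v=0,ok=F)] out:-; in:P3
Tick 5: [PARSE:P4(v=12,ok=F), VALIDATE:P3(v=17,ok=F), TRANSFORM:P2(v=27,ok=T), EMIT:-] out:P1(v=0); in:P4
Emitted by tick 5: ['P1']

Answer: 1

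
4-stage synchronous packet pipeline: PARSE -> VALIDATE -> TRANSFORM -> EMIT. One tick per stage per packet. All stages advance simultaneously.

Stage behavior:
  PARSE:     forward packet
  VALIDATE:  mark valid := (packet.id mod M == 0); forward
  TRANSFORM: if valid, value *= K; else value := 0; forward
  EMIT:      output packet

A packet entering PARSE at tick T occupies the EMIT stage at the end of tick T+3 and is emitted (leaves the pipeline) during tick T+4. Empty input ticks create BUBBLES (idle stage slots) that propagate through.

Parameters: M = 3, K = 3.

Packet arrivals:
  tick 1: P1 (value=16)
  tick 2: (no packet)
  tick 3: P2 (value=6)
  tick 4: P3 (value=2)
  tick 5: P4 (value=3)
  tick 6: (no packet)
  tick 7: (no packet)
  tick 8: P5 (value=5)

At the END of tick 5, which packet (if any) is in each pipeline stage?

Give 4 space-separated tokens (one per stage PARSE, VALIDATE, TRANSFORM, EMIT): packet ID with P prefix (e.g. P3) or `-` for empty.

Answer: P4 P3 P2 -

Derivation:
Tick 1: [PARSE:P1(v=16,ok=F), VALIDATE:-, TRANSFORM:-, EMIT:-] out:-; in:P1
Tick 2: [PARSE:-, VALIDATE:P1(v=16,ok=F), TRANSFORM:-, EMIT:-] out:-; in:-
Tick 3: [PARSE:P2(v=6,ok=F), VALIDATE:-, TRANSFORM:P1(v=0,ok=F), EMIT:-] out:-; in:P2
Tick 4: [PARSE:P3(v=2,ok=F), VALIDATE:P2(v=6,ok=F), TRANSFORM:-, EMIT:P1(v=0,ok=F)] out:-; in:P3
Tick 5: [PARSE:P4(v=3,ok=F), VALIDATE:P3(v=2,ok=T), TRANSFORM:P2(v=0,ok=F), EMIT:-] out:P1(v=0); in:P4
At end of tick 5: ['P4', 'P3', 'P2', '-']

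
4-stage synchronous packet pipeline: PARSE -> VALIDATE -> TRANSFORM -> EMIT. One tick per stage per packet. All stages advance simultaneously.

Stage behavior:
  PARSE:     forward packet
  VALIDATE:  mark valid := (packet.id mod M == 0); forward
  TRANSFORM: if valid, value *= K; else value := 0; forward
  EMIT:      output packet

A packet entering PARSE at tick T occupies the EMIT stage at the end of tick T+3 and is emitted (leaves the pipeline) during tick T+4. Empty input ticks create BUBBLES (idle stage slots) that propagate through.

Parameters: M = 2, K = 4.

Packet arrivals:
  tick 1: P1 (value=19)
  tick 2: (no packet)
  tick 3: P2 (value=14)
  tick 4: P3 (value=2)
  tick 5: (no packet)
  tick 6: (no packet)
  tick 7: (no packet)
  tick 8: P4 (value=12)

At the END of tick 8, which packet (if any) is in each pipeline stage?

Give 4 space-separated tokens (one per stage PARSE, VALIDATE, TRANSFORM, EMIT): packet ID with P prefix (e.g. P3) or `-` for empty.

Tick 1: [PARSE:P1(v=19,ok=F), VALIDATE:-, TRANSFORM:-, EMIT:-] out:-; in:P1
Tick 2: [PARSE:-, VALIDATE:P1(v=19,ok=F), TRANSFORM:-, EMIT:-] out:-; in:-
Tick 3: [PARSE:P2(v=14,ok=F), VALIDATE:-, TRANSFORM:P1(v=0,ok=F), EMIT:-] out:-; in:P2
Tick 4: [PARSE:P3(v=2,ok=F), VALIDATE:P2(v=14,ok=T), TRANSFORM:-, EMIT:P1(v=0,ok=F)] out:-; in:P3
Tick 5: [PARSE:-, VALIDATE:P3(v=2,ok=F), TRANSFORM:P2(v=56,ok=T), EMIT:-] out:P1(v=0); in:-
Tick 6: [PARSE:-, VALIDATE:-, TRANSFORM:P3(v=0,ok=F), EMIT:P2(v=56,ok=T)] out:-; in:-
Tick 7: [PARSE:-, VALIDATE:-, TRANSFORM:-, EMIT:P3(v=0,ok=F)] out:P2(v=56); in:-
Tick 8: [PARSE:P4(v=12,ok=F), VALIDATE:-, TRANSFORM:-, EMIT:-] out:P3(v=0); in:P4
At end of tick 8: ['P4', '-', '-', '-']

Answer: P4 - - -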